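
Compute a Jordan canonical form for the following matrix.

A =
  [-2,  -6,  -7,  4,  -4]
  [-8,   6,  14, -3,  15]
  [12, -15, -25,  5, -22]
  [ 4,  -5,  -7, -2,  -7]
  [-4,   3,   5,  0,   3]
J_3(-4) ⊕ J_2(-4)

The characteristic polynomial is
  det(x·I − A) = x^5 + 20*x^4 + 160*x^3 + 640*x^2 + 1280*x + 1024 = (x + 4)^5

Eigenvalues and multiplicities (the geometric multiplicity of λ is n − rank(A − λI), which equals the number of Jordan blocks for λ):
  λ = -4: algebraic multiplicity = 5, geometric multiplicity = 2

Determining the block sizes for each eigenvalue:
  λ = -4: with am = 5 and gm = 2, the partition is not yet determined (e.g. several partitions of 5 into 2 parts exist). Let N = A − (-4)·I. Computing rank(N^1) = 3, rank(N^2) = 1, rank(N^3) = 0; the number of blocks of size ≥ j is rank(N^{j−1}) − rank(N^j), giving [2, 2, 1]. So we have 1 block(s) of size 3, 1 block(s) of size 2 → block sizes [3, 2]

Assembling the blocks gives a Jordan form
J =
  [-4,  1,  0,  0,  0]
  [ 0, -4,  1,  0,  0]
  [ 0,  0, -4,  0,  0]
  [ 0,  0,  0, -4,  1]
  [ 0,  0,  0,  0, -4]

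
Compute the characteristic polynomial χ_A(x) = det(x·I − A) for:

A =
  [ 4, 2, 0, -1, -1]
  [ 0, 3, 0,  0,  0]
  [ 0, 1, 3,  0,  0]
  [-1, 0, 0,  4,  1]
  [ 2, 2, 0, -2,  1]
x^5 - 15*x^4 + 90*x^3 - 270*x^2 + 405*x - 243

Expanding det(x·I − A) (e.g. by cofactor expansion or by noting that A is similar to its Jordan form J, which has the same characteristic polynomial as A) gives
  χ_A(x) = x^5 - 15*x^4 + 90*x^3 - 270*x^2 + 405*x - 243
which factors as (x - 3)^5. The eigenvalues (with algebraic multiplicities) are λ = 3 with multiplicity 5.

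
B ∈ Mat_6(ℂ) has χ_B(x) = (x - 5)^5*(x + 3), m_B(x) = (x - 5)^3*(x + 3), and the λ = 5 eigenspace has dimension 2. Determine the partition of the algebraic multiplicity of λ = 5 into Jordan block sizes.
Block sizes for λ = 5: [3, 2]

Step 1 — from the characteristic polynomial, algebraic multiplicity of λ = 5 is 5. From dim ker(B − (5)·I) = 2, there are exactly 2 Jordan blocks for λ = 5.
Step 2 — from the minimal polynomial, the factor (x − 5)^3 tells us the largest block for λ = 5 has size 3.
Step 3 — with total size 5, 2 blocks, and largest block 3, the block sizes (in nonincreasing order) are [3, 2].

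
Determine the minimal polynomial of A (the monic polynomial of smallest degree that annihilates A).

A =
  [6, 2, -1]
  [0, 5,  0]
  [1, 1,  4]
x^3 - 15*x^2 + 75*x - 125

The characteristic polynomial is χ_A(x) = (x - 5)^3, so the eigenvalues are known. The minimal polynomial is
  m_A(x) = Π_λ (x − λ)^{k_λ}
where k_λ is the size of the *largest* Jordan block for λ (equivalently, the smallest k with (A − λI)^k v = 0 for every generalised eigenvector v of λ).

  λ = 5: largest Jordan block has size 3, contributing (x − 5)^3

So m_A(x) = (x - 5)^3 = x^3 - 15*x^2 + 75*x - 125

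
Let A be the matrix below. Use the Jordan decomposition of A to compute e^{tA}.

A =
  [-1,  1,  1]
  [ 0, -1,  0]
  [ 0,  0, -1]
e^{tA} =
  [exp(-t), t*exp(-t), t*exp(-t)]
  [0, exp(-t), 0]
  [0, 0, exp(-t)]

Strategy: write A = P · J · P⁻¹ where J is a Jordan canonical form, so e^{tA} = P · e^{tJ} · P⁻¹, and e^{tJ} can be computed block-by-block.

A has Jordan form
J =
  [-1,  1,  0]
  [ 0, -1,  0]
  [ 0,  0, -1]
(up to reordering of blocks).

Per-block formulas:
  For a 1×1 block at λ = -1: exp(t · [-1]) = [e^(-1t)].
  For a 2×2 Jordan block J_2(-1): exp(t · J_2(-1)) = e^(-1t)·(I + t·N), where N is the 2×2 nilpotent shift.

After assembling e^{tJ} and conjugating by P, we get:

e^{tA} =
  [exp(-t), t*exp(-t), t*exp(-t)]
  [0, exp(-t), 0]
  [0, 0, exp(-t)]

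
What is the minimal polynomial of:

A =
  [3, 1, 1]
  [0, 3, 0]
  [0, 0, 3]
x^2 - 6*x + 9

The characteristic polynomial is χ_A(x) = (x - 3)^3, so the eigenvalues are known. The minimal polynomial is
  m_A(x) = Π_λ (x − λ)^{k_λ}
where k_λ is the size of the *largest* Jordan block for λ (equivalently, the smallest k with (A − λI)^k v = 0 for every generalised eigenvector v of λ).

  λ = 3: largest Jordan block has size 2, contributing (x − 3)^2

So m_A(x) = (x - 3)^2 = x^2 - 6*x + 9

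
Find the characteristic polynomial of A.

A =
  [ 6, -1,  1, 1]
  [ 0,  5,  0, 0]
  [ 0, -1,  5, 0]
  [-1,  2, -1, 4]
x^4 - 20*x^3 + 150*x^2 - 500*x + 625

Expanding det(x·I − A) (e.g. by cofactor expansion or by noting that A is similar to its Jordan form J, which has the same characteristic polynomial as A) gives
  χ_A(x) = x^4 - 20*x^3 + 150*x^2 - 500*x + 625
which factors as (x - 5)^4. The eigenvalues (with algebraic multiplicities) are λ = 5 with multiplicity 4.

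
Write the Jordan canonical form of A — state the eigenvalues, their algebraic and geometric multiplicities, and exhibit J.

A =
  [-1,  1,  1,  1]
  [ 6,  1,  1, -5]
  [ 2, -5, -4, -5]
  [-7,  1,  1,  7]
J_3(-1) ⊕ J_1(6)

The characteristic polynomial is
  det(x·I − A) = x^4 - 3*x^3 - 15*x^2 - 17*x - 6 = (x - 6)*(x + 1)^3

Eigenvalues and multiplicities (the geometric multiplicity of λ is n − rank(A − λI), which equals the number of Jordan blocks for λ):
  λ = -1: algebraic multiplicity = 3, geometric multiplicity = 1
  λ = 6: algebraic multiplicity = 1, geometric multiplicity = 1

Determining the block sizes for each eigenvalue:
  λ = -1: one block (gm = 1), so the single block has size am = 3 → block sizes [3]
  λ = 6: one block (gm = 1), so the single block has size am = 1 → block sizes [1]

Assembling the blocks gives a Jordan form
J =
  [-1,  1,  0, 0]
  [ 0, -1,  1, 0]
  [ 0,  0, -1, 0]
  [ 0,  0,  0, 6]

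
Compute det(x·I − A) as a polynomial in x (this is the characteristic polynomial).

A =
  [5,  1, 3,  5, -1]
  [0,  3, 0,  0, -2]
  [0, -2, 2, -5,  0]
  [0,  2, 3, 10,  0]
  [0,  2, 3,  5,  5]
x^5 - 25*x^4 + 250*x^3 - 1250*x^2 + 3125*x - 3125

Expanding det(x·I − A) (e.g. by cofactor expansion or by noting that A is similar to its Jordan form J, which has the same characteristic polynomial as A) gives
  χ_A(x) = x^5 - 25*x^4 + 250*x^3 - 1250*x^2 + 3125*x - 3125
which factors as (x - 5)^5. The eigenvalues (with algebraic multiplicities) are λ = 5 with multiplicity 5.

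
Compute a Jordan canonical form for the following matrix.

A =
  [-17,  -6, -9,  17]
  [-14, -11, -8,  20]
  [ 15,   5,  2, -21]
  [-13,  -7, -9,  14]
J_3(-5) ⊕ J_1(3)

The characteristic polynomial is
  det(x·I − A) = x^4 + 12*x^3 + 30*x^2 - 100*x - 375 = (x - 3)*(x + 5)^3

Eigenvalues and multiplicities (the geometric multiplicity of λ is n − rank(A − λI), which equals the number of Jordan blocks for λ):
  λ = -5: algebraic multiplicity = 3, geometric multiplicity = 1
  λ = 3: algebraic multiplicity = 1, geometric multiplicity = 1

Determining the block sizes for each eigenvalue:
  λ = -5: one block (gm = 1), so the single block has size am = 3 → block sizes [3]
  λ = 3: one block (gm = 1), so the single block has size am = 1 → block sizes [1]

Assembling the blocks gives a Jordan form
J =
  [-5,  1,  0, 0]
  [ 0, -5,  1, 0]
  [ 0,  0, -5, 0]
  [ 0,  0,  0, 3]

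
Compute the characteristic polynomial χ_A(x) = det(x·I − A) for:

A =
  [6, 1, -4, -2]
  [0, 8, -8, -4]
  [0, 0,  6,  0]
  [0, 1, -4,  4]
x^4 - 24*x^3 + 216*x^2 - 864*x + 1296

Expanding det(x·I − A) (e.g. by cofactor expansion or by noting that A is similar to its Jordan form J, which has the same characteristic polynomial as A) gives
  χ_A(x) = x^4 - 24*x^3 + 216*x^2 - 864*x + 1296
which factors as (x - 6)^4. The eigenvalues (with algebraic multiplicities) are λ = 6 with multiplicity 4.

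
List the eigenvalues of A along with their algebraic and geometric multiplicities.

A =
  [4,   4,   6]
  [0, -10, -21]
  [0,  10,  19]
λ = 4: alg = 2, geom = 2; λ = 5: alg = 1, geom = 1

Step 1 — factor the characteristic polynomial to read off the algebraic multiplicities:
  χ_A(x) = (x - 5)*(x - 4)^2

Step 2 — compute geometric multiplicities via the rank-nullity identity g(λ) = n − rank(A − λI):
  rank(A − (4)·I) = 1, so dim ker(A − (4)·I) = n − 1 = 2
  rank(A − (5)·I) = 2, so dim ker(A − (5)·I) = n − 2 = 1

Summary:
  λ = 4: algebraic multiplicity = 2, geometric multiplicity = 2
  λ = 5: algebraic multiplicity = 1, geometric multiplicity = 1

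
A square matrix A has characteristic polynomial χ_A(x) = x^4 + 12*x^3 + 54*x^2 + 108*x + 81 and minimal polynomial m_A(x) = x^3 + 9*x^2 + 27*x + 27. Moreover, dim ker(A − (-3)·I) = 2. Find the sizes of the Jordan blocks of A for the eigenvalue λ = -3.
Block sizes for λ = -3: [3, 1]

Step 1 — from the characteristic polynomial, algebraic multiplicity of λ = -3 is 4. From dim ker(A − (-3)·I) = 2, there are exactly 2 Jordan blocks for λ = -3.
Step 2 — from the minimal polynomial, the factor (x + 3)^3 tells us the largest block for λ = -3 has size 3.
Step 3 — with total size 4, 2 blocks, and largest block 3, the block sizes (in nonincreasing order) are [3, 1].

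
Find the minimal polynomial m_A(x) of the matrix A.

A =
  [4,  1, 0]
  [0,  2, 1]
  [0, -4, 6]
x^3 - 12*x^2 + 48*x - 64

The characteristic polynomial is χ_A(x) = (x - 4)^3, so the eigenvalues are known. The minimal polynomial is
  m_A(x) = Π_λ (x − λ)^{k_λ}
where k_λ is the size of the *largest* Jordan block for λ (equivalently, the smallest k with (A − λI)^k v = 0 for every generalised eigenvector v of λ).

  λ = 4: largest Jordan block has size 3, contributing (x − 4)^3

So m_A(x) = (x - 4)^3 = x^3 - 12*x^2 + 48*x - 64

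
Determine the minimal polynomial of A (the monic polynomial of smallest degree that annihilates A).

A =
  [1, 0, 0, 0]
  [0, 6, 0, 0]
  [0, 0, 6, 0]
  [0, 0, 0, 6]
x^2 - 7*x + 6

The characteristic polynomial is χ_A(x) = (x - 6)^3*(x - 1), so the eigenvalues are known. The minimal polynomial is
  m_A(x) = Π_λ (x − λ)^{k_λ}
where k_λ is the size of the *largest* Jordan block for λ (equivalently, the smallest k with (A − λI)^k v = 0 for every generalised eigenvector v of λ).

  λ = 1: largest Jordan block has size 1, contributing (x − 1)
  λ = 6: largest Jordan block has size 1, contributing (x − 6)

So m_A(x) = (x - 6)*(x - 1) = x^2 - 7*x + 6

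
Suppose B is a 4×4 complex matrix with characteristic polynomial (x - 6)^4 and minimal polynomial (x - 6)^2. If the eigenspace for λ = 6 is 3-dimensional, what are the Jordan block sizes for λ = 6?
Block sizes for λ = 6: [2, 1, 1]

Step 1 — from the characteristic polynomial, algebraic multiplicity of λ = 6 is 4. From dim ker(B − (6)·I) = 3, there are exactly 3 Jordan blocks for λ = 6.
Step 2 — from the minimal polynomial, the factor (x − 6)^2 tells us the largest block for λ = 6 has size 2.
Step 3 — with total size 4, 3 blocks, and largest block 2, the block sizes (in nonincreasing order) are [2, 1, 1].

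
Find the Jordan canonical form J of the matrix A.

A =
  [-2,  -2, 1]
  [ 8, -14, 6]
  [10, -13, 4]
J_3(-4)

The characteristic polynomial is
  det(x·I − A) = x^3 + 12*x^2 + 48*x + 64 = (x + 4)^3

Eigenvalues and multiplicities (the geometric multiplicity of λ is n − rank(A − λI), which equals the number of Jordan blocks for λ):
  λ = -4: algebraic multiplicity = 3, geometric multiplicity = 1

Determining the block sizes for each eigenvalue:
  λ = -4: one block (gm = 1), so the single block has size am = 3 → block sizes [3]

Assembling the blocks gives a Jordan form
J =
  [-4,  1,  0]
  [ 0, -4,  1]
  [ 0,  0, -4]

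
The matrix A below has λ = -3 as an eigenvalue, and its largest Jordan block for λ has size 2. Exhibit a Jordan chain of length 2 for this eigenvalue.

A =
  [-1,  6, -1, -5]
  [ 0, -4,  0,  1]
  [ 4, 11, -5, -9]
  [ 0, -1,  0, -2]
A Jordan chain for λ = -3 of length 2:
v_1 = (2, 0, 4, 0)ᵀ
v_2 = (1, 0, 0, 0)ᵀ

Let N = A − (-3)·I. We want v_2 with N^2 v_2 = 0 but N^1 v_2 ≠ 0; then v_{j-1} := N · v_j for j = 2, …, 2.

Pick v_2 = (1, 0, 0, 0)ᵀ.
Then v_1 = N · v_2 = (2, 0, 4, 0)ᵀ.

Sanity check: (A − (-3)·I) v_1 = (0, 0, 0, 0)ᵀ = 0. ✓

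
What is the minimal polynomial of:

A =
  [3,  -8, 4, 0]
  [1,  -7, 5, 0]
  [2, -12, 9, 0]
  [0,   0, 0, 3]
x^3 - 5*x^2 + 3*x + 9

The characteristic polynomial is χ_A(x) = (x - 3)^3*(x + 1), so the eigenvalues are known. The minimal polynomial is
  m_A(x) = Π_λ (x − λ)^{k_λ}
where k_λ is the size of the *largest* Jordan block for λ (equivalently, the smallest k with (A − λI)^k v = 0 for every generalised eigenvector v of λ).

  λ = -1: largest Jordan block has size 1, contributing (x + 1)
  λ = 3: largest Jordan block has size 2, contributing (x − 3)^2

So m_A(x) = (x - 3)^2*(x + 1) = x^3 - 5*x^2 + 3*x + 9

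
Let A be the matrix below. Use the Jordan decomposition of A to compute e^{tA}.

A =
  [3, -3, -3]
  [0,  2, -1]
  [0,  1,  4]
e^{tA} =
  [exp(3*t), -3*t*exp(3*t), -3*t*exp(3*t)]
  [0, -t*exp(3*t) + exp(3*t), -t*exp(3*t)]
  [0, t*exp(3*t), t*exp(3*t) + exp(3*t)]

Strategy: write A = P · J · P⁻¹ where J is a Jordan canonical form, so e^{tA} = P · e^{tJ} · P⁻¹, and e^{tJ} can be computed block-by-block.

A has Jordan form
J =
  [3, 1, 0]
  [0, 3, 0]
  [0, 0, 3]
(up to reordering of blocks).

Per-block formulas:
  For a 2×2 Jordan block J_2(3): exp(t · J_2(3)) = e^(3t)·(I + t·N), where N is the 2×2 nilpotent shift.
  For a 1×1 block at λ = 3: exp(t · [3]) = [e^(3t)].

After assembling e^{tJ} and conjugating by P, we get:

e^{tA} =
  [exp(3*t), -3*t*exp(3*t), -3*t*exp(3*t)]
  [0, -t*exp(3*t) + exp(3*t), -t*exp(3*t)]
  [0, t*exp(3*t), t*exp(3*t) + exp(3*t)]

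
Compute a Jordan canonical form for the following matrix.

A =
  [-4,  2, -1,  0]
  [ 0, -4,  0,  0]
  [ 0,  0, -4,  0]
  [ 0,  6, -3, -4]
J_2(-4) ⊕ J_1(-4) ⊕ J_1(-4)

The characteristic polynomial is
  det(x·I − A) = x^4 + 16*x^3 + 96*x^2 + 256*x + 256 = (x + 4)^4

Eigenvalues and multiplicities (the geometric multiplicity of λ is n − rank(A − λI), which equals the number of Jordan blocks for λ):
  λ = -4: algebraic multiplicity = 4, geometric multiplicity = 3

Determining the block sizes for each eigenvalue:
  λ = -4: 3 blocks summing to 4 forces exactly one block of size 2 and the rest size 1 → block sizes [2, 1, 1]

Assembling the blocks gives a Jordan form
J =
  [-4,  1,  0,  0]
  [ 0, -4,  0,  0]
  [ 0,  0, -4,  0]
  [ 0,  0,  0, -4]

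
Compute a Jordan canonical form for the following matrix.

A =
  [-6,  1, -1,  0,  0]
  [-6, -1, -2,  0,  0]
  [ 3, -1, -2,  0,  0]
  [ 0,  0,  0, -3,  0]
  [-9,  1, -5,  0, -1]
J_2(-3) ⊕ J_1(-3) ⊕ J_1(-3) ⊕ J_1(-1)

The characteristic polynomial is
  det(x·I − A) = x^5 + 13*x^4 + 66*x^3 + 162*x^2 + 189*x + 81 = (x + 1)*(x + 3)^4

Eigenvalues and multiplicities (the geometric multiplicity of λ is n − rank(A − λI), which equals the number of Jordan blocks for λ):
  λ = -3: algebraic multiplicity = 4, geometric multiplicity = 3
  λ = -1: algebraic multiplicity = 1, geometric multiplicity = 1

Determining the block sizes for each eigenvalue:
  λ = -3: 3 blocks summing to 4 forces exactly one block of size 2 and the rest size 1 → block sizes [2, 1, 1]
  λ = -1: one block (gm = 1), so the single block has size am = 1 → block sizes [1]

Assembling the blocks gives a Jordan form
J =
  [-3,  1,  0,  0,  0]
  [ 0, -3,  0,  0,  0]
  [ 0,  0, -3,  0,  0]
  [ 0,  0,  0, -3,  0]
  [ 0,  0,  0,  0, -1]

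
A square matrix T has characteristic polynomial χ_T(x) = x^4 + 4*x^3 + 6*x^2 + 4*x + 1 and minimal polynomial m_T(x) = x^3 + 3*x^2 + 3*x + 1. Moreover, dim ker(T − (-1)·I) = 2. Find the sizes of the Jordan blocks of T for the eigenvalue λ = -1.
Block sizes for λ = -1: [3, 1]

Step 1 — from the characteristic polynomial, algebraic multiplicity of λ = -1 is 4. From dim ker(T − (-1)·I) = 2, there are exactly 2 Jordan blocks for λ = -1.
Step 2 — from the minimal polynomial, the factor (x + 1)^3 tells us the largest block for λ = -1 has size 3.
Step 3 — with total size 4, 2 blocks, and largest block 3, the block sizes (in nonincreasing order) are [3, 1].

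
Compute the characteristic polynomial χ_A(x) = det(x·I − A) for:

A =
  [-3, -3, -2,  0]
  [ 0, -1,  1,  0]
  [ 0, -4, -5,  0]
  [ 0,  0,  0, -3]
x^4 + 12*x^3 + 54*x^2 + 108*x + 81

Expanding det(x·I − A) (e.g. by cofactor expansion or by noting that A is similar to its Jordan form J, which has the same characteristic polynomial as A) gives
  χ_A(x) = x^4 + 12*x^3 + 54*x^2 + 108*x + 81
which factors as (x + 3)^4. The eigenvalues (with algebraic multiplicities) are λ = -3 with multiplicity 4.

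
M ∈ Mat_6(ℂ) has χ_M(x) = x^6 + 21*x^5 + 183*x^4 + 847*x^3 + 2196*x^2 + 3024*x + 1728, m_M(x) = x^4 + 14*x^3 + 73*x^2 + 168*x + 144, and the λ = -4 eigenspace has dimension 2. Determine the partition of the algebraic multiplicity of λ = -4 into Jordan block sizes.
Block sizes for λ = -4: [2, 1]

Step 1 — from the characteristic polynomial, algebraic multiplicity of λ = -4 is 3. From dim ker(M − (-4)·I) = 2, there are exactly 2 Jordan blocks for λ = -4.
Step 2 — from the minimal polynomial, the factor (x + 4)^2 tells us the largest block for λ = -4 has size 2.
Step 3 — with total size 3, 2 blocks, and largest block 2, the block sizes (in nonincreasing order) are [2, 1].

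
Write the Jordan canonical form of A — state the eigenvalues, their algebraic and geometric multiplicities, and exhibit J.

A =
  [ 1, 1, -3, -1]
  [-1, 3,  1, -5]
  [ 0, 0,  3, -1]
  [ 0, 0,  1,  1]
J_2(2) ⊕ J_2(2)

The characteristic polynomial is
  det(x·I − A) = x^4 - 8*x^3 + 24*x^2 - 32*x + 16 = (x - 2)^4

Eigenvalues and multiplicities (the geometric multiplicity of λ is n − rank(A − λI), which equals the number of Jordan blocks for λ):
  λ = 2: algebraic multiplicity = 4, geometric multiplicity = 2

Determining the block sizes for each eigenvalue:
  λ = 2: with am = 4 and gm = 2, the partition is not yet determined (e.g. several partitions of 4 into 2 parts exist). Let N = A − (2)·I. Computing rank(N^1) = 2, rank(N^2) = 0; the number of blocks of size ≥ j is rank(N^{j−1}) − rank(N^j), giving [2, 2]. So we have 2 block(s) of size 2 → block sizes [2, 2]

Assembling the blocks gives a Jordan form
J =
  [2, 1, 0, 0]
  [0, 2, 0, 0]
  [0, 0, 2, 1]
  [0, 0, 0, 2]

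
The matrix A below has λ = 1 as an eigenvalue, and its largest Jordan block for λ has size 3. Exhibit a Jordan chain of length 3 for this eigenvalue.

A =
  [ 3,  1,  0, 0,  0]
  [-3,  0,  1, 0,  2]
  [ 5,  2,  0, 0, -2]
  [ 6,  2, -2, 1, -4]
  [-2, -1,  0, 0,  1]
A Jordan chain for λ = 1 of length 3:
v_1 = (1, -2, 3, 4, -1)ᵀ
v_2 = (2, -3, 5, 6, -2)ᵀ
v_3 = (1, 0, 0, 0, 0)ᵀ

Let N = A − (1)·I. We want v_3 with N^3 v_3 = 0 but N^2 v_3 ≠ 0; then v_{j-1} := N · v_j for j = 3, …, 2.

Pick v_3 = (1, 0, 0, 0, 0)ᵀ.
Then v_2 = N · v_3 = (2, -3, 5, 6, -2)ᵀ.
Then v_1 = N · v_2 = (1, -2, 3, 4, -1)ᵀ.

Sanity check: (A − (1)·I) v_1 = (0, 0, 0, 0, 0)ᵀ = 0. ✓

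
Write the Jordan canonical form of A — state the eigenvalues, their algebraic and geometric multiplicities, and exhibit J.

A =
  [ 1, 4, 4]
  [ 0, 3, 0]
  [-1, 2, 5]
J_2(3) ⊕ J_1(3)

The characteristic polynomial is
  det(x·I − A) = x^3 - 9*x^2 + 27*x - 27 = (x - 3)^3

Eigenvalues and multiplicities (the geometric multiplicity of λ is n − rank(A − λI), which equals the number of Jordan blocks for λ):
  λ = 3: algebraic multiplicity = 3, geometric multiplicity = 2

Determining the block sizes for each eigenvalue:
  λ = 3: 2 blocks summing to 3 forces exactly one block of size 2 and the rest size 1 → block sizes [2, 1]

Assembling the blocks gives a Jordan form
J =
  [3, 1, 0]
  [0, 3, 0]
  [0, 0, 3]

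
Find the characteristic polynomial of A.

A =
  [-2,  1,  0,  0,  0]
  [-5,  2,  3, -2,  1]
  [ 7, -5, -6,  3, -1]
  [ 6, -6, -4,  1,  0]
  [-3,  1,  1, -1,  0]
x^5 + 5*x^4 + 10*x^3 + 10*x^2 + 5*x + 1

Expanding det(x·I − A) (e.g. by cofactor expansion or by noting that A is similar to its Jordan form J, which has the same characteristic polynomial as A) gives
  χ_A(x) = x^5 + 5*x^4 + 10*x^3 + 10*x^2 + 5*x + 1
which factors as (x + 1)^5. The eigenvalues (with algebraic multiplicities) are λ = -1 with multiplicity 5.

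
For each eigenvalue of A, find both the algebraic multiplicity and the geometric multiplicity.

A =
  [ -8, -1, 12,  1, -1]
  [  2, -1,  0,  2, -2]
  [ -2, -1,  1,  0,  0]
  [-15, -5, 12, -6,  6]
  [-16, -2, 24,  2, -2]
λ = -5: alg = 2, geom = 1; λ = -3: alg = 2, geom = 1; λ = 0: alg = 1, geom = 1

Step 1 — factor the characteristic polynomial to read off the algebraic multiplicities:
  χ_A(x) = x*(x + 3)^2*(x + 5)^2

Step 2 — compute geometric multiplicities via the rank-nullity identity g(λ) = n − rank(A − λI):
  rank(A − (-5)·I) = 4, so dim ker(A − (-5)·I) = n − 4 = 1
  rank(A − (-3)·I) = 4, so dim ker(A − (-3)·I) = n − 4 = 1
  rank(A − (0)·I) = 4, so dim ker(A − (0)·I) = n − 4 = 1

Summary:
  λ = -5: algebraic multiplicity = 2, geometric multiplicity = 1
  λ = -3: algebraic multiplicity = 2, geometric multiplicity = 1
  λ = 0: algebraic multiplicity = 1, geometric multiplicity = 1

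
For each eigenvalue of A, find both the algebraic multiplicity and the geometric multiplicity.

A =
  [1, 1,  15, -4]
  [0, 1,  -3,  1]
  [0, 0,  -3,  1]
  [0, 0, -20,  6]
λ = 1: alg = 3, geom = 1; λ = 2: alg = 1, geom = 1

Step 1 — factor the characteristic polynomial to read off the algebraic multiplicities:
  χ_A(x) = (x - 2)*(x - 1)^3

Step 2 — compute geometric multiplicities via the rank-nullity identity g(λ) = n − rank(A − λI):
  rank(A − (1)·I) = 3, so dim ker(A − (1)·I) = n − 3 = 1
  rank(A − (2)·I) = 3, so dim ker(A − (2)·I) = n − 3 = 1

Summary:
  λ = 1: algebraic multiplicity = 3, geometric multiplicity = 1
  λ = 2: algebraic multiplicity = 1, geometric multiplicity = 1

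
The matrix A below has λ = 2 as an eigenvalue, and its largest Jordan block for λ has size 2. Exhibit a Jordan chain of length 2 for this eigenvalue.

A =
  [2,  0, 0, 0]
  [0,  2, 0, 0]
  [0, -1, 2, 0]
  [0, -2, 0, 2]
A Jordan chain for λ = 2 of length 2:
v_1 = (0, 0, -1, -2)ᵀ
v_2 = (0, 1, 0, 0)ᵀ

Let N = A − (2)·I. We want v_2 with N^2 v_2 = 0 but N^1 v_2 ≠ 0; then v_{j-1} := N · v_j for j = 2, …, 2.

Pick v_2 = (0, 1, 0, 0)ᵀ.
Then v_1 = N · v_2 = (0, 0, -1, -2)ᵀ.

Sanity check: (A − (2)·I) v_1 = (0, 0, 0, 0)ᵀ = 0. ✓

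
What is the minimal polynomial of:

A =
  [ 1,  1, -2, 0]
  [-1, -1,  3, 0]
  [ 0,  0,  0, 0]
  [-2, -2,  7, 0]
x^3

The characteristic polynomial is χ_A(x) = x^4, so the eigenvalues are known. The minimal polynomial is
  m_A(x) = Π_λ (x − λ)^{k_λ}
where k_λ is the size of the *largest* Jordan block for λ (equivalently, the smallest k with (A − λI)^k v = 0 for every generalised eigenvector v of λ).

  λ = 0: largest Jordan block has size 3, contributing (x − 0)^3

So m_A(x) = x^3 = x^3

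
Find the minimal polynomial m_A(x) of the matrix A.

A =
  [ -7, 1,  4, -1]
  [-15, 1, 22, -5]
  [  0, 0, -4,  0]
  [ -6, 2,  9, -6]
x^3 + 12*x^2 + 48*x + 64

The characteristic polynomial is χ_A(x) = (x + 4)^4, so the eigenvalues are known. The minimal polynomial is
  m_A(x) = Π_λ (x − λ)^{k_λ}
where k_λ is the size of the *largest* Jordan block for λ (equivalently, the smallest k with (A − λI)^k v = 0 for every generalised eigenvector v of λ).

  λ = -4: largest Jordan block has size 3, contributing (x + 4)^3

So m_A(x) = (x + 4)^3 = x^3 + 12*x^2 + 48*x + 64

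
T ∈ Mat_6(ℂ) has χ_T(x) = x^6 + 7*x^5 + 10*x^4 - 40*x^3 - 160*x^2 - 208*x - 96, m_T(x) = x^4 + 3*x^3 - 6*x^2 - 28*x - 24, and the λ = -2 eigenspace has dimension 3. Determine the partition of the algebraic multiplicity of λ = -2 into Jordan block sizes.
Block sizes for λ = -2: [3, 1, 1]

Step 1 — from the characteristic polynomial, algebraic multiplicity of λ = -2 is 5. From dim ker(T − (-2)·I) = 3, there are exactly 3 Jordan blocks for λ = -2.
Step 2 — from the minimal polynomial, the factor (x + 2)^3 tells us the largest block for λ = -2 has size 3.
Step 3 — with total size 5, 3 blocks, and largest block 3, the block sizes (in nonincreasing order) are [3, 1, 1].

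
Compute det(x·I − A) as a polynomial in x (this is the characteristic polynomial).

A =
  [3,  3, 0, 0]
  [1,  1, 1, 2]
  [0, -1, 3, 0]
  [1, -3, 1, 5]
x^4 - 12*x^3 + 54*x^2 - 108*x + 81

Expanding det(x·I − A) (e.g. by cofactor expansion or by noting that A is similar to its Jordan form J, which has the same characteristic polynomial as A) gives
  χ_A(x) = x^4 - 12*x^3 + 54*x^2 - 108*x + 81
which factors as (x - 3)^4. The eigenvalues (with algebraic multiplicities) are λ = 3 with multiplicity 4.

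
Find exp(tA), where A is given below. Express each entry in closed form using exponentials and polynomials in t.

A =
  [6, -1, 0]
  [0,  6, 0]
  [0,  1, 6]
e^{tA} =
  [exp(6*t), -t*exp(6*t), 0]
  [0, exp(6*t), 0]
  [0, t*exp(6*t), exp(6*t)]

Strategy: write A = P · J · P⁻¹ where J is a Jordan canonical form, so e^{tA} = P · e^{tJ} · P⁻¹, and e^{tJ} can be computed block-by-block.

A has Jordan form
J =
  [6, 1, 0]
  [0, 6, 0]
  [0, 0, 6]
(up to reordering of blocks).

Per-block formulas:
  For a 2×2 Jordan block J_2(6): exp(t · J_2(6)) = e^(6t)·(I + t·N), where N is the 2×2 nilpotent shift.
  For a 1×1 block at λ = 6: exp(t · [6]) = [e^(6t)].

After assembling e^{tJ} and conjugating by P, we get:

e^{tA} =
  [exp(6*t), -t*exp(6*t), 0]
  [0, exp(6*t), 0]
  [0, t*exp(6*t), exp(6*t)]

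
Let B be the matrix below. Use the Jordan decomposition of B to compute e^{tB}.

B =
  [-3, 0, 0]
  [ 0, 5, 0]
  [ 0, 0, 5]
e^{tB} =
  [exp(-3*t), 0, 0]
  [0, exp(5*t), 0]
  [0, 0, exp(5*t)]

Strategy: write B = P · J · P⁻¹ where J is a Jordan canonical form, so e^{tB} = P · e^{tJ} · P⁻¹, and e^{tJ} can be computed block-by-block.

B has Jordan form
J =
  [-3, 0, 0]
  [ 0, 5, 0]
  [ 0, 0, 5]
(up to reordering of blocks).

Per-block formulas:
  For a 1×1 block at λ = -3: exp(t · [-3]) = [e^(-3t)].
  For a 1×1 block at λ = 5: exp(t · [5]) = [e^(5t)].

After assembling e^{tJ} and conjugating by P, we get:

e^{tB} =
  [exp(-3*t), 0, 0]
  [0, exp(5*t), 0]
  [0, 0, exp(5*t)]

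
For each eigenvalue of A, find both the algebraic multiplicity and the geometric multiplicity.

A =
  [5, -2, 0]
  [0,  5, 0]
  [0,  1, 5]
λ = 5: alg = 3, geom = 2

Step 1 — factor the characteristic polynomial to read off the algebraic multiplicities:
  χ_A(x) = (x - 5)^3

Step 2 — compute geometric multiplicities via the rank-nullity identity g(λ) = n − rank(A − λI):
  rank(A − (5)·I) = 1, so dim ker(A − (5)·I) = n − 1 = 2

Summary:
  λ = 5: algebraic multiplicity = 3, geometric multiplicity = 2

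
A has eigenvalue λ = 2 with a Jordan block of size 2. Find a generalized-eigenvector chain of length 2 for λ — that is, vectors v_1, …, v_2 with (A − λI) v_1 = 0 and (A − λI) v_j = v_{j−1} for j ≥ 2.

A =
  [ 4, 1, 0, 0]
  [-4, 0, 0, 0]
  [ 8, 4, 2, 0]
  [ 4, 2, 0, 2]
A Jordan chain for λ = 2 of length 2:
v_1 = (2, -4, 8, 4)ᵀ
v_2 = (1, 0, 0, 0)ᵀ

Let N = A − (2)·I. We want v_2 with N^2 v_2 = 0 but N^1 v_2 ≠ 0; then v_{j-1} := N · v_j for j = 2, …, 2.

Pick v_2 = (1, 0, 0, 0)ᵀ.
Then v_1 = N · v_2 = (2, -4, 8, 4)ᵀ.

Sanity check: (A − (2)·I) v_1 = (0, 0, 0, 0)ᵀ = 0. ✓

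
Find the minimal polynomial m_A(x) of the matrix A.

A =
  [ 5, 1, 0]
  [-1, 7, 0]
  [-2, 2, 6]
x^2 - 12*x + 36

The characteristic polynomial is χ_A(x) = (x - 6)^3, so the eigenvalues are known. The minimal polynomial is
  m_A(x) = Π_λ (x − λ)^{k_λ}
where k_λ is the size of the *largest* Jordan block for λ (equivalently, the smallest k with (A − λI)^k v = 0 for every generalised eigenvector v of λ).

  λ = 6: largest Jordan block has size 2, contributing (x − 6)^2

So m_A(x) = (x - 6)^2 = x^2 - 12*x + 36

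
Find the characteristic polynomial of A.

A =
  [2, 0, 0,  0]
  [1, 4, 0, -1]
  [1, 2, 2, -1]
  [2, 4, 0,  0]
x^4 - 8*x^3 + 24*x^2 - 32*x + 16

Expanding det(x·I − A) (e.g. by cofactor expansion or by noting that A is similar to its Jordan form J, which has the same characteristic polynomial as A) gives
  χ_A(x) = x^4 - 8*x^3 + 24*x^2 - 32*x + 16
which factors as (x - 2)^4. The eigenvalues (with algebraic multiplicities) are λ = 2 with multiplicity 4.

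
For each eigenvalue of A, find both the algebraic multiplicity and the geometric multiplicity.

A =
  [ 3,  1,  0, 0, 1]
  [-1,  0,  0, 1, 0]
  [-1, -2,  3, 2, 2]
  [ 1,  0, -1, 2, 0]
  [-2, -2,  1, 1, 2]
λ = 2: alg = 5, geom = 2

Step 1 — factor the characteristic polynomial to read off the algebraic multiplicities:
  χ_A(x) = (x - 2)^5

Step 2 — compute geometric multiplicities via the rank-nullity identity g(λ) = n − rank(A − λI):
  rank(A − (2)·I) = 3, so dim ker(A − (2)·I) = n − 3 = 2

Summary:
  λ = 2: algebraic multiplicity = 5, geometric multiplicity = 2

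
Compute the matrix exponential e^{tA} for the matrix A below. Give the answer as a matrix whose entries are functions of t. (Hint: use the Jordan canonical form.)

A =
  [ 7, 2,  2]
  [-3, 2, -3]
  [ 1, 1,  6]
e^{tA} =
  [2*t*exp(5*t) + exp(5*t), 2*t*exp(5*t), 2*t*exp(5*t)]
  [-3*t*exp(5*t), -3*t*exp(5*t) + exp(5*t), -3*t*exp(5*t)]
  [t*exp(5*t), t*exp(5*t), t*exp(5*t) + exp(5*t)]

Strategy: write A = P · J · P⁻¹ where J is a Jordan canonical form, so e^{tA} = P · e^{tJ} · P⁻¹, and e^{tJ} can be computed block-by-block.

A has Jordan form
J =
  [5, 1, 0]
  [0, 5, 0]
  [0, 0, 5]
(up to reordering of blocks).

Per-block formulas:
  For a 2×2 Jordan block J_2(5): exp(t · J_2(5)) = e^(5t)·(I + t·N), where N is the 2×2 nilpotent shift.
  For a 1×1 block at λ = 5: exp(t · [5]) = [e^(5t)].

After assembling e^{tJ} and conjugating by P, we get:

e^{tA} =
  [2*t*exp(5*t) + exp(5*t), 2*t*exp(5*t), 2*t*exp(5*t)]
  [-3*t*exp(5*t), -3*t*exp(5*t) + exp(5*t), -3*t*exp(5*t)]
  [t*exp(5*t), t*exp(5*t), t*exp(5*t) + exp(5*t)]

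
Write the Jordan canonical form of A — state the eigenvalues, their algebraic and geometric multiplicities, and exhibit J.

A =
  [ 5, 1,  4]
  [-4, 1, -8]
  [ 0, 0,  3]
J_2(3) ⊕ J_1(3)

The characteristic polynomial is
  det(x·I − A) = x^3 - 9*x^2 + 27*x - 27 = (x - 3)^3

Eigenvalues and multiplicities (the geometric multiplicity of λ is n − rank(A − λI), which equals the number of Jordan blocks for λ):
  λ = 3: algebraic multiplicity = 3, geometric multiplicity = 2

Determining the block sizes for each eigenvalue:
  λ = 3: 2 blocks summing to 3 forces exactly one block of size 2 and the rest size 1 → block sizes [2, 1]

Assembling the blocks gives a Jordan form
J =
  [3, 1, 0]
  [0, 3, 0]
  [0, 0, 3]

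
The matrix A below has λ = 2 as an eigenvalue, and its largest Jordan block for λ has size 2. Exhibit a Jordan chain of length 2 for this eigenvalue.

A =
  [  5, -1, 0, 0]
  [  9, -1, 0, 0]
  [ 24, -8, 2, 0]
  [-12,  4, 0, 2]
A Jordan chain for λ = 2 of length 2:
v_1 = (3, 9, 24, -12)ᵀ
v_2 = (1, 0, 0, 0)ᵀ

Let N = A − (2)·I. We want v_2 with N^2 v_2 = 0 but N^1 v_2 ≠ 0; then v_{j-1} := N · v_j for j = 2, …, 2.

Pick v_2 = (1, 0, 0, 0)ᵀ.
Then v_1 = N · v_2 = (3, 9, 24, -12)ᵀ.

Sanity check: (A − (2)·I) v_1 = (0, 0, 0, 0)ᵀ = 0. ✓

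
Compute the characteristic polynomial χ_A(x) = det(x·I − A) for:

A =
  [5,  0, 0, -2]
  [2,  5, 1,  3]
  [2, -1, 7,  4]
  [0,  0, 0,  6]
x^4 - 23*x^3 + 198*x^2 - 756*x + 1080

Expanding det(x·I − A) (e.g. by cofactor expansion or by noting that A is similar to its Jordan form J, which has the same characteristic polynomial as A) gives
  χ_A(x) = x^4 - 23*x^3 + 198*x^2 - 756*x + 1080
which factors as (x - 6)^3*(x - 5). The eigenvalues (with algebraic multiplicities) are λ = 5 with multiplicity 1, λ = 6 with multiplicity 3.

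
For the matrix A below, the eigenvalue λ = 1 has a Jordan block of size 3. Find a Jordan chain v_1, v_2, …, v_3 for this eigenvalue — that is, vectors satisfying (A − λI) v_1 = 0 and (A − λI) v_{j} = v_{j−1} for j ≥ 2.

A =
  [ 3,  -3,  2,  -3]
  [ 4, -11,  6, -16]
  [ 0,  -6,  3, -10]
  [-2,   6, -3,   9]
A Jordan chain for λ = 1 of length 3:
v_1 = (-2, -8, -4, 4)ᵀ
v_2 = (2, 4, 0, -2)ᵀ
v_3 = (1, 0, 0, 0)ᵀ

Let N = A − (1)·I. We want v_3 with N^3 v_3 = 0 but N^2 v_3 ≠ 0; then v_{j-1} := N · v_j for j = 3, …, 2.

Pick v_3 = (1, 0, 0, 0)ᵀ.
Then v_2 = N · v_3 = (2, 4, 0, -2)ᵀ.
Then v_1 = N · v_2 = (-2, -8, -4, 4)ᵀ.

Sanity check: (A − (1)·I) v_1 = (0, 0, 0, 0)ᵀ = 0. ✓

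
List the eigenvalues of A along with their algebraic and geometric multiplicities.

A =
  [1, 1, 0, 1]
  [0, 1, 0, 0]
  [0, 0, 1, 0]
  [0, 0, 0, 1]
λ = 1: alg = 4, geom = 3

Step 1 — factor the characteristic polynomial to read off the algebraic multiplicities:
  χ_A(x) = (x - 1)^4

Step 2 — compute geometric multiplicities via the rank-nullity identity g(λ) = n − rank(A − λI):
  rank(A − (1)·I) = 1, so dim ker(A − (1)·I) = n − 1 = 3

Summary:
  λ = 1: algebraic multiplicity = 4, geometric multiplicity = 3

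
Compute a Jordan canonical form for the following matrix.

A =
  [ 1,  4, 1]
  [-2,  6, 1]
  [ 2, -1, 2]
J_3(3)

The characteristic polynomial is
  det(x·I − A) = x^3 - 9*x^2 + 27*x - 27 = (x - 3)^3

Eigenvalues and multiplicities (the geometric multiplicity of λ is n − rank(A − λI), which equals the number of Jordan blocks for λ):
  λ = 3: algebraic multiplicity = 3, geometric multiplicity = 1

Determining the block sizes for each eigenvalue:
  λ = 3: one block (gm = 1), so the single block has size am = 3 → block sizes [3]

Assembling the blocks gives a Jordan form
J =
  [3, 1, 0]
  [0, 3, 1]
  [0, 0, 3]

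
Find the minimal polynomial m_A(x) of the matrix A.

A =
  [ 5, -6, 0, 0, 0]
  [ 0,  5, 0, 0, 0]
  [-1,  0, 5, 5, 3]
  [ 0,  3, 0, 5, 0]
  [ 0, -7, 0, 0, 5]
x^2 - 10*x + 25

The characteristic polynomial is χ_A(x) = (x - 5)^5, so the eigenvalues are known. The minimal polynomial is
  m_A(x) = Π_λ (x − λ)^{k_λ}
where k_λ is the size of the *largest* Jordan block for λ (equivalently, the smallest k with (A − λI)^k v = 0 for every generalised eigenvector v of λ).

  λ = 5: largest Jordan block has size 2, contributing (x − 5)^2

So m_A(x) = (x - 5)^2 = x^2 - 10*x + 25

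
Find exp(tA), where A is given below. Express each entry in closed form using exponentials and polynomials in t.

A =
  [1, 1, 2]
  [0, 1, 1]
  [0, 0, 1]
e^{tA} =
  [exp(t), t*exp(t), t^2*exp(t)/2 + 2*t*exp(t)]
  [0, exp(t), t*exp(t)]
  [0, 0, exp(t)]

Strategy: write A = P · J · P⁻¹ where J is a Jordan canonical form, so e^{tA} = P · e^{tJ} · P⁻¹, and e^{tJ} can be computed block-by-block.

A has Jordan form
J =
  [1, 1, 0]
  [0, 1, 1]
  [0, 0, 1]
(up to reordering of blocks).

Per-block formulas:
  For a 3×3 Jordan block J_3(1): exp(t · J_3(1)) = e^(1t)·(I + t·N + (t^2/2)·N^2), where N is the 3×3 nilpotent shift.

After assembling e^{tJ} and conjugating by P, we get:

e^{tA} =
  [exp(t), t*exp(t), t^2*exp(t)/2 + 2*t*exp(t)]
  [0, exp(t), t*exp(t)]
  [0, 0, exp(t)]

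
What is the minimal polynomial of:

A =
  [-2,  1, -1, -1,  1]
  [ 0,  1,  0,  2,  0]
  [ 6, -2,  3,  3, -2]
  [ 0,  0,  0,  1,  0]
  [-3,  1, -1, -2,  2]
x^2 - 2*x + 1

The characteristic polynomial is χ_A(x) = (x - 1)^5, so the eigenvalues are known. The minimal polynomial is
  m_A(x) = Π_λ (x − λ)^{k_λ}
where k_λ is the size of the *largest* Jordan block for λ (equivalently, the smallest k with (A − λI)^k v = 0 for every generalised eigenvector v of λ).

  λ = 1: largest Jordan block has size 2, contributing (x − 1)^2

So m_A(x) = (x - 1)^2 = x^2 - 2*x + 1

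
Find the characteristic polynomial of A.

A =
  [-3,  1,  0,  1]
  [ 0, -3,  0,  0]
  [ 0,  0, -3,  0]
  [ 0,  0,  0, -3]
x^4 + 12*x^3 + 54*x^2 + 108*x + 81

Expanding det(x·I − A) (e.g. by cofactor expansion or by noting that A is similar to its Jordan form J, which has the same characteristic polynomial as A) gives
  χ_A(x) = x^4 + 12*x^3 + 54*x^2 + 108*x + 81
which factors as (x + 3)^4. The eigenvalues (with algebraic multiplicities) are λ = -3 with multiplicity 4.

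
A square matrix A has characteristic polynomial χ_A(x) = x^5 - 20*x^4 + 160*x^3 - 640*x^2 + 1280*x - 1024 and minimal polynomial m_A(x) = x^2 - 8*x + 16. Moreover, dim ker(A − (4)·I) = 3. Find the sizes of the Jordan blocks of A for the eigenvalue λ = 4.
Block sizes for λ = 4: [2, 2, 1]

Step 1 — from the characteristic polynomial, algebraic multiplicity of λ = 4 is 5. From dim ker(A − (4)·I) = 3, there are exactly 3 Jordan blocks for λ = 4.
Step 2 — from the minimal polynomial, the factor (x − 4)^2 tells us the largest block for λ = 4 has size 2.
Step 3 — with total size 5, 3 blocks, and largest block 2, the block sizes (in nonincreasing order) are [2, 2, 1].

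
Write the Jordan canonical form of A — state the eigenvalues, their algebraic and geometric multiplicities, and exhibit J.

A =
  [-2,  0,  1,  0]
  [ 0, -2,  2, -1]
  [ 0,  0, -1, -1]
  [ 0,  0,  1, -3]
J_3(-2) ⊕ J_1(-2)

The characteristic polynomial is
  det(x·I − A) = x^4 + 8*x^3 + 24*x^2 + 32*x + 16 = (x + 2)^4

Eigenvalues and multiplicities (the geometric multiplicity of λ is n − rank(A − λI), which equals the number of Jordan blocks for λ):
  λ = -2: algebraic multiplicity = 4, geometric multiplicity = 2

Determining the block sizes for each eigenvalue:
  λ = -2: with am = 4 and gm = 2, the partition is not yet determined (e.g. several partitions of 4 into 2 parts exist). Let N = A − (-2)·I. Computing rank(N^1) = 2, rank(N^2) = 1, rank(N^3) = 0; the number of blocks of size ≥ j is rank(N^{j−1}) − rank(N^j), giving [2, 1, 1]. So we have 1 block(s) of size 3, 1 block(s) of size 1 → block sizes [3, 1]

Assembling the blocks gives a Jordan form
J =
  [-2,  1,  0,  0]
  [ 0, -2,  1,  0]
  [ 0,  0, -2,  0]
  [ 0,  0,  0, -2]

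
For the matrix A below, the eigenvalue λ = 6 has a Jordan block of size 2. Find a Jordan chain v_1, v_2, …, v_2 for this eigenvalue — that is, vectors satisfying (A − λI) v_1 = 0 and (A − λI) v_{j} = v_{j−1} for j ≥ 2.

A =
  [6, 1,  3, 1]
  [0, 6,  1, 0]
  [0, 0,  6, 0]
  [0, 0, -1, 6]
A Jordan chain for λ = 6 of length 2:
v_1 = (1, 0, 0, 0)ᵀ
v_2 = (0, 1, 0, 0)ᵀ

Let N = A − (6)·I. We want v_2 with N^2 v_2 = 0 but N^1 v_2 ≠ 0; then v_{j-1} := N · v_j for j = 2, …, 2.

Pick v_2 = (0, 1, 0, 0)ᵀ.
Then v_1 = N · v_2 = (1, 0, 0, 0)ᵀ.

Sanity check: (A − (6)·I) v_1 = (0, 0, 0, 0)ᵀ = 0. ✓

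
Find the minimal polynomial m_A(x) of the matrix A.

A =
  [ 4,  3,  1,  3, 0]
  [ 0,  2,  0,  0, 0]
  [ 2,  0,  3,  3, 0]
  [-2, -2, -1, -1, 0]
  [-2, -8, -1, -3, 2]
x^2 - 4*x + 4

The characteristic polynomial is χ_A(x) = (x - 2)^5, so the eigenvalues are known. The minimal polynomial is
  m_A(x) = Π_λ (x − λ)^{k_λ}
where k_λ is the size of the *largest* Jordan block for λ (equivalently, the smallest k with (A − λI)^k v = 0 for every generalised eigenvector v of λ).

  λ = 2: largest Jordan block has size 2, contributing (x − 2)^2

So m_A(x) = (x - 2)^2 = x^2 - 4*x + 4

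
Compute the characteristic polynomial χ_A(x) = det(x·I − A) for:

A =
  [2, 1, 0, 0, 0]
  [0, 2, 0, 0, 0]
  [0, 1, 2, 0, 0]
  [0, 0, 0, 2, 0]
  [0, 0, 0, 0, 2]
x^5 - 10*x^4 + 40*x^3 - 80*x^2 + 80*x - 32

Expanding det(x·I − A) (e.g. by cofactor expansion or by noting that A is similar to its Jordan form J, which has the same characteristic polynomial as A) gives
  χ_A(x) = x^5 - 10*x^4 + 40*x^3 - 80*x^2 + 80*x - 32
which factors as (x - 2)^5. The eigenvalues (with algebraic multiplicities) are λ = 2 with multiplicity 5.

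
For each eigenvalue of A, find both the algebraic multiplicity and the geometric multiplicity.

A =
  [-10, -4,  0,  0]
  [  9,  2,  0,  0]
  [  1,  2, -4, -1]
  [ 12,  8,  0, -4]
λ = -4: alg = 4, geom = 2

Step 1 — factor the characteristic polynomial to read off the algebraic multiplicities:
  χ_A(x) = (x + 4)^4

Step 2 — compute geometric multiplicities via the rank-nullity identity g(λ) = n − rank(A − λI):
  rank(A − (-4)·I) = 2, so dim ker(A − (-4)·I) = n − 2 = 2

Summary:
  λ = -4: algebraic multiplicity = 4, geometric multiplicity = 2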